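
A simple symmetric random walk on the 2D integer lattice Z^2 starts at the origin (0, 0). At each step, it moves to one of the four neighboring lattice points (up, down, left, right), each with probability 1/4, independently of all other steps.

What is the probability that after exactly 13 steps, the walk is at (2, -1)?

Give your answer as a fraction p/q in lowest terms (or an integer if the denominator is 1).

Answer: 552123/16777216

Derivation:
Let h be the number of horizontal steps (so 13-h are vertical). To end at (2,-1) need (h+2)/2 right-steps and ((13-h)-1)/2 up-steps.
Sum over h with 2 ≤ h ≤ 12, h ≡ 0 (mod 2), 13-h ≡ 1 (mod 2):
h=2: C(13,2)·C(2,2)·C(11,5) = 78·1·462 = 36036
h=4: C(13,4)·C(4,3)·C(9,4) = 715·4·126 = 360360
h=6: C(13,6)·C(6,4)·C(7,3) = 1716·15·35 = 900900
h=8: C(13,8)·C(8,5)·C(5,2) = 1287·56·10 = 720720
h=10: C(13,10)·C(10,6)·C(3,1) = 286·210·3 = 180180
h=12: C(13,12)·C(12,7)·C(1,0) = 13·792·1 = 10296
Total favorable: 2208492
Total paths: 4^13 = 67108864
P = 2208492/67108864 = 552123/16777216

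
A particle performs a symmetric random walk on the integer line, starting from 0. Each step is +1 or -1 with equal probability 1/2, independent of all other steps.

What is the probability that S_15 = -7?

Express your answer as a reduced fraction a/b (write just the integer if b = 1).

Answer: 1365/32768

Derivation:
To reach position -7 after 15 steps: need 4 steps of +1 and 11 of -1.
Favorable paths: C(15,4) = 1365
Total paths: 2^15 = 32768
P = 1365/32768 = 1365/32768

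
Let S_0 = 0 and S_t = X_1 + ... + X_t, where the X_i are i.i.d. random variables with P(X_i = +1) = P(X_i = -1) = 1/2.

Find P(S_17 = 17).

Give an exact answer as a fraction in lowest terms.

Answer: 1/131072

Derivation:
To reach position 17 after 17 steps: need 17 steps of +1 and 0 of -1.
Favorable paths: C(17,17) = 1
Total paths: 2^17 = 131072
P = 1/131072 = 1/131072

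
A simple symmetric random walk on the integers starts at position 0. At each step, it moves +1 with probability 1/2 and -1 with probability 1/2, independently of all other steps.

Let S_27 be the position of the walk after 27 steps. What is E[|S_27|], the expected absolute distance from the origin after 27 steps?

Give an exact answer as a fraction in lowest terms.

Answer: 35102025/8388608

Derivation:
S_27 takes values m ≡ 1 (mod 2) with |m| ≤ 27; P(S_27=m) = C(27,(27+m)/2)/2^27.
Total paths: 2^27 = 134217728
Distribution: P(S=-27)=1/134217728, P(S=-25)=27/134217728, P(S=-23)=351/134217728, P(S=-21)=2925/134217728, P(S=-19)=17550/134217728, P(S=-17)=80730/134217728, P(S=-15)=296010/134217728, P(S=-13)=888030/134217728, P(S=-11)=2220075/134217728, P(S=-9)=4686825/134217728, P(S=-7)=8436285/134217728, P(S=-5)=13037895/134217728, P(S=-3)=17383860/134217728, P(S=-1)=20058300/134217728, P(S=1)=20058300/134217728, P(S=3)=17383860/134217728, P(S=5)=13037895/134217728, P(S=7)=8436285/134217728, P(S=9)=4686825/134217728, P(S=11)=2220075/134217728, P(S=13)=888030/134217728, P(S=15)=296010/134217728, P(S=17)=80730/134217728, P(S=19)=17550/134217728, P(S=21)=2925/134217728, P(S=23)=351/134217728, P(S=25)=27/134217728, P(S=27)=1/134217728
E[|S_27|] = Σ_m |m|·P(S_27=m) = 561632400/134217728 = 35102025/8388608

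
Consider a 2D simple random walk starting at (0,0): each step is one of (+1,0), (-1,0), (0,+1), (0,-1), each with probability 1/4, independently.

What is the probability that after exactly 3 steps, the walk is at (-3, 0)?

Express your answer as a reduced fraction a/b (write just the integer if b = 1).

Let h be the number of horizontal steps (so 3-h are vertical). To end at (-3,0) need (h-3)/2 right-steps and ((3-h)+0)/2 up-steps.
Sum over h with 3 ≤ h ≤ 3, h ≡ 1 (mod 2), 3-h ≡ 0 (mod 2):
h=3: C(3,3)·C(3,0)·C(0,0) = 1·1·1 = 1
Total favorable: 1
Total paths: 4^3 = 64
P = 1/64 = 1/64

Answer: 1/64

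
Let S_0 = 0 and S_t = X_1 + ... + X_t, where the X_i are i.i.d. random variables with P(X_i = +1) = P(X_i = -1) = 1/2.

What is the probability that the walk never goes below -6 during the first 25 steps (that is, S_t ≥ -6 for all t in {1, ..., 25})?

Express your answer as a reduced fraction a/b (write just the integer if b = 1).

Answer: 27895895/33554432

Derivation:
Let f(t,s) = #length-t paths at position s with S_1..S_t all ≥ -6.
f(t,s) = f(t-1,s-1) + f(t-1,s+1) for s ≥ -6; f(t,s) = 0 for s < -6.
t=0: f(0,0)=1
t=1: f(1,-1)=1 f(1,1)=1
t=2: f(2,-2)=1 f(2,0)=2 f(2,2)=1
t=3: f(3,-3)=1 f(3,-1)=3 f(3,1)=3 f(3,3)=1
t=4: f(4,-4)=1 f(4,-2)=4 f(4,0)=6 f(4,2)=4 f(4,4)=1
t=5: f(5,-5)=1 f(5,-3)=5 f(5,-1)=10 f(5,1)=10 f(5,3)=5 f(5,5)=1
t=6: f(6,-6)=1 f(6,-4)=6 f(6,-2)=15 f(6,0)=20 f(6,2)=15 f(6,4)=6 f(6,6)=1
t=7: f(7,-5)=7 f(7,-3)=21 f(7,-1)=35 f(7,1)=35 f(7,3)=21 f(7,5)=7 f(7,7)=1
t=8: f(8,-6)=7 f(8,-4)=28 f(8,-2)=56 f(8,0)=70 f(8,2)=56 f(8,4)=28 f(8,6)=8 f(8,8)=1
t=9: f(9,-5)=35 f(9,-3)=84 f(9,-1)=126 f(9,1)=126 f(9,3)=84 f(9,5)=36 f(9,7)=9 f(9,9)=1
t=10: f(10,-6)=35 f(10,-4)=119 f(10,-2)=210 f(10,0)=252 f(10,2)=210 f(10,4)=120 f(10,6)=45 f(10,8)=10 f(10,10)=1
t=11: f(11,-5)=154 f(11,-3)=329 f(11,-1)=462 f(11,1)=462 f(11,3)=330 f(11,5)=165 f(11,7)=55 f(11,9)=11 f(11,11)=1
t=12: f(12,-6)=154 f(12,-4)=483 f(12,-2)=791 f(12,0)=924 f(12,2)=792 f(12,4)=495 f(12,6)=220 f(12,8)=66 f(12,10)=12 f(12,12)=1
t=13: f(13,-5)=637 f(13,-3)=1274 f(13,-1)=1715 f(13,1)=1716 f(13,3)=1287 f(13,5)=715 f(13,7)=286 f(13,9)=78 f(13,11)=13 f(13,13)=1
t=14: f(14,-6)=637 f(14,-4)=1911 f(14,-2)=2989 f(14,0)=3431 f(14,2)=3003 f(14,4)=2002 f(14,6)=1001 f(14,8)=364 f(14,10)=91 f(14,12)=14 f(14,14)=1
t=15: f(15,-5)=2548 f(15,-3)=4900 f(15,-1)=6420 f(15,1)=6434 f(15,3)=5005 f(15,5)=3003 f(15,7)=1365 f(15,9)=455 f(15,11)=105 f(15,13)=15 f(15,15)=1
t=16: f(16,-6)=2548 f(16,-4)=7448 f(16,-2)=11320 f(16,0)=12854 f(16,2)=11439 f(16,4)=8008 f(16,6)=4368 f(16,8)=1820 f(16,10)=560 f(16,12)=120 f(16,14)=16 f(16,16)=1
t=17: f(17,-5)=9996 f(17,-3)=18768 f(17,-1)=24174 f(17,1)=24293 f(17,3)=19447 f(17,5)=12376 f(17,7)=6188 f(17,9)=2380 f(17,11)=680 f(17,13)=136 f(17,15)=17 f(17,17)=1
t=18: f(18,-6)=9996 f(18,-4)=28764 f(18,-2)=42942 f(18,0)=48467 f(18,2)=43740 f(18,4)=31823 f(18,6)=18564 f(18,8)=8568 f(18,10)=3060 f(18,12)=816 f(18,14)=153 f(18,16)=18 f(18,18)=1
t=19: f(19,-5)=38760 f(19,-3)=71706 f(19,-1)=91409 f(19,1)=92207 f(19,3)=75563 f(19,5)=50387 f(19,7)=27132 f(19,9)=11628 f(19,11)=3876 f(19,13)=969 f(19,15)=171 f(19,17)=19 f(19,19)=1
t=20: f(20,-6)=38760 f(20,-4)=110466 f(20,-2)=163115 f(20,0)=183616 f(20,2)=167770 f(20,4)=125950 f(20,6)=77519 f(20,8)=38760 f(20,10)=15504 f(20,12)=4845 f(20,14)=1140 f(20,16)=190 f(20,18)=20 f(20,20)=1
t=21: f(21,-5)=149226 f(21,-3)=273581 f(21,-1)=346731 f(21,1)=351386 f(21,3)=293720 f(21,5)=203469 f(21,7)=116279 f(21,9)=54264 f(21,11)=20349 f(21,13)=5985 f(21,15)=1330 f(21,17)=210 f(21,19)=21 f(21,21)=1
t=22: f(22,-6)=149226 f(22,-4)=422807 f(22,-2)=620312 f(22,0)=698117 f(22,2)=645106 f(22,4)=497189 f(22,6)=319748 f(22,8)=170543 f(22,10)=74613 f(22,12)=26334 f(22,14)=7315 f(22,16)=1540 f(22,18)=231 f(22,20)=22 f(22,22)=1
t=23: f(23,-5)=572033 f(23,-3)=1043119 f(23,-1)=1318429 f(23,1)=1343223 f(23,3)=1142295 f(23,5)=816937 f(23,7)=490291 f(23,9)=245156 f(23,11)=100947 f(23,13)=33649 f(23,15)=8855 f(23,17)=1771 f(23,19)=253 f(23,21)=23 f(23,23)=1
t=24: f(24,-6)=572033 f(24,-4)=1615152 f(24,-2)=2361548 f(24,0)=2661652 f(24,2)=2485518 f(24,4)=1959232 f(24,6)=1307228 f(24,8)=735447 f(24,10)=346103 f(24,12)=134596 f(24,14)=42504 f(24,16)=10626 f(24,18)=2024 f(24,20)=276 f(24,22)=24 f(24,24)=1
t=25: f(25,-5)=2187185 f(25,-3)=3976700 f(25,-1)=5023200 f(25,1)=5147170 f(25,3)=4444750 f(25,5)=3266460 f(25,7)=2042675 f(25,9)=1081550 f(25,11)=480699 f(25,13)=177100 f(25,15)=53130 f(25,17)=12650 f(25,19)=2300 f(25,21)=300 f(25,23)=25 f(25,25)=1
Σ_s f(25,s) = 27895895
P = 27895895/33554432 = 27895895/33554432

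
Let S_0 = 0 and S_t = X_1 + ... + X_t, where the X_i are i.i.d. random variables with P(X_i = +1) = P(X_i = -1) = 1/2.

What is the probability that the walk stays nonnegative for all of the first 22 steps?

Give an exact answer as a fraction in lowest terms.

Answer: 88179/524288

Derivation:
Let f(t,s) = #length-t paths at position s with S_1..S_t all ≥ 0.
f(t,s) = f(t-1,s-1) + f(t-1,s+1) for s ≥ 0; f(t,s) = 0 for s < 0.
t=0: f(0,0)=1
t=1: f(1,1)=1
t=2: f(2,0)=1 f(2,2)=1
t=3: f(3,1)=2 f(3,3)=1
t=4: f(4,0)=2 f(4,2)=3 f(4,4)=1
t=5: f(5,1)=5 f(5,3)=4 f(5,5)=1
t=6: f(6,0)=5 f(6,2)=9 f(6,4)=5 f(6,6)=1
t=7: f(7,1)=14 f(7,3)=14 f(7,5)=6 f(7,7)=1
t=8: f(8,0)=14 f(8,2)=28 f(8,4)=20 f(8,6)=7 f(8,8)=1
t=9: f(9,1)=42 f(9,3)=48 f(9,5)=27 f(9,7)=8 f(9,9)=1
t=10: f(10,0)=42 f(10,2)=90 f(10,4)=75 f(10,6)=35 f(10,8)=9 f(10,10)=1
t=11: f(11,1)=132 f(11,3)=165 f(11,5)=110 f(11,7)=44 f(11,9)=10 f(11,11)=1
t=12: f(12,0)=132 f(12,2)=297 f(12,4)=275 f(12,6)=154 f(12,8)=54 f(12,10)=11 f(12,12)=1
t=13: f(13,1)=429 f(13,3)=572 f(13,5)=429 f(13,7)=208 f(13,9)=65 f(13,11)=12 f(13,13)=1
t=14: f(14,0)=429 f(14,2)=1001 f(14,4)=1001 f(14,6)=637 f(14,8)=273 f(14,10)=77 f(14,12)=13 f(14,14)=1
t=15: f(15,1)=1430 f(15,3)=2002 f(15,5)=1638 f(15,7)=910 f(15,9)=350 f(15,11)=90 f(15,13)=14 f(15,15)=1
t=16: f(16,0)=1430 f(16,2)=3432 f(16,4)=3640 f(16,6)=2548 f(16,8)=1260 f(16,10)=440 f(16,12)=104 f(16,14)=15 f(16,16)=1
t=17: f(17,1)=4862 f(17,3)=7072 f(17,5)=6188 f(17,7)=3808 f(17,9)=1700 f(17,11)=544 f(17,13)=119 f(17,15)=16 f(17,17)=1
t=18: f(18,0)=4862 f(18,2)=11934 f(18,4)=13260 f(18,6)=9996 f(18,8)=5508 f(18,10)=2244 f(18,12)=663 f(18,14)=135 f(18,16)=17 f(18,18)=1
t=19: f(19,1)=16796 f(19,3)=25194 f(19,5)=23256 f(19,7)=15504 f(19,9)=7752 f(19,11)=2907 f(19,13)=798 f(19,15)=152 f(19,17)=18 f(19,19)=1
t=20: f(20,0)=16796 f(20,2)=41990 f(20,4)=48450 f(20,6)=38760 f(20,8)=23256 f(20,10)=10659 f(20,12)=3705 f(20,14)=950 f(20,16)=170 f(20,18)=19 f(20,20)=1
t=21: f(21,1)=58786 f(21,3)=90440 f(21,5)=87210 f(21,7)=62016 f(21,9)=33915 f(21,11)=14364 f(21,13)=4655 f(21,15)=1120 f(21,17)=189 f(21,19)=20 f(21,21)=1
t=22: f(22,0)=58786 f(22,2)=149226 f(22,4)=177650 f(22,6)=149226 f(22,8)=95931 f(22,10)=48279 f(22,12)=19019 f(22,14)=5775 f(22,16)=1309 f(22,18)=209 f(22,20)=21 f(22,22)=1
Σ_s f(22,s) = 705432
P = 705432/4194304 = 88179/524288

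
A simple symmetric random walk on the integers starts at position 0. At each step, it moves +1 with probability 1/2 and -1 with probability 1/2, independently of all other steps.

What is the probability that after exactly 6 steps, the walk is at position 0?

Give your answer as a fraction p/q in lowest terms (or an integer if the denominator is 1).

Answer: 5/16

Derivation:
To return to 0 after 6 steps: need exactly 3 steps of +1 and 3 of -1.
Favorable paths: C(6,3) = 20
Total paths: 2^6 = 64
P = 20/64 = 5/16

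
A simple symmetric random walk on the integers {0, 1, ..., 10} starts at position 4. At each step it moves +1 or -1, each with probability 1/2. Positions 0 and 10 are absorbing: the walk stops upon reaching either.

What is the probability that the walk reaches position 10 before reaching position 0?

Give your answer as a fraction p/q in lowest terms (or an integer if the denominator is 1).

Answer: 2/5

Derivation:
Symmetric walk (p = 1/2): the harmonic-function argument gives P(hit 10 before 0 | start at 4) = a/N.
P = 4/10 = 2/5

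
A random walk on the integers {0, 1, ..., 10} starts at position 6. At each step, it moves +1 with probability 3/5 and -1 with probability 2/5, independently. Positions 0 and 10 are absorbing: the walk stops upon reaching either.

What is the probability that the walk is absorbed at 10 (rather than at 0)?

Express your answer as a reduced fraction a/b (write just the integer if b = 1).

Answer: 10773/11605

Derivation:
Biased walk: p = 3/5, q = 2/5, r = q/p = 2/3
Gambler's ruin: P(hit 10 before 0 | start at 6) = (1 - r^a)/(1 - r^N)
r^6 = 64/729; r^10 = 1024/59049
P = (1 - 64/729) / (1 - 1024/59049) = 665/729 / 58025/59049 = 10773/11605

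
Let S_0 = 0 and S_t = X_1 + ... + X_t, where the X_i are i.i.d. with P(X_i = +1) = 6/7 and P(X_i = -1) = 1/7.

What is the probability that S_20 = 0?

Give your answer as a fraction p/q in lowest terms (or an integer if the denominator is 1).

To be at 0 after 20 steps: need exactly 10 steps of +1 and 10 of -1.
Number of such sequences: C(20,10) = 184756
Each has probability (6/7)^10 · (1/7)^10 = 60466176/79792266297612001
P = 184756 · 60466176/79792266297612001 = 11171488813056/79792266297612001

Answer: 11171488813056/79792266297612001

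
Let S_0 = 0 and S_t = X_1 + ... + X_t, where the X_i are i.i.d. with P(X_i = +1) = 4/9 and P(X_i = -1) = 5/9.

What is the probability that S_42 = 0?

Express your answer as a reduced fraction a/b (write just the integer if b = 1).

To be at 0 after 42 steps: need exactly 21 steps of +1 and 21 of -1.
Number of such sequences: C(42,21) = 538257874440
Each has probability (4/9)^21 · (5/9)^21 = 2097152000000000000000000000/11972515182562019788602740026717047105681
P = 538257874440 · 2097152000000000000000000000/11972515182562019788602740026717047105681 = 376269525965864960000000000000000000000/3990838394187339929534246675572349035227

Answer: 376269525965864960000000000000000000000/3990838394187339929534246675572349035227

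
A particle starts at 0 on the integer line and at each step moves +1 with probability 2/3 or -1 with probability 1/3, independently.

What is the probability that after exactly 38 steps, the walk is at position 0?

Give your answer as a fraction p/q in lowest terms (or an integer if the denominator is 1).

Answer: 6177032555724800/450283905890997363

Derivation:
To be at 0 after 38 steps: need exactly 19 steps of +1 and 19 of -1.
Number of such sequences: C(38,19) = 35345263800
Each has probability (2/3)^19 · (1/3)^19 = 524288/1350851717672992089
P = 35345263800 · 524288/1350851717672992089 = 6177032555724800/450283905890997363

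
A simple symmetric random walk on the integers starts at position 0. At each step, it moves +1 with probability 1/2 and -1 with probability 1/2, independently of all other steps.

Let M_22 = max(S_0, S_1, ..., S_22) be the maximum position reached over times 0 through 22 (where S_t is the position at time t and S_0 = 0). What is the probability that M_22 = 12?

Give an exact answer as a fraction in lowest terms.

Answer: 13167/2097152

Derivation:
Let M_22 = max(S_0,...,S_22). Use the reflection principle: for j ≥ 1, #{paths with M_22 ≥ j} = #{S_22 ≥ j} + #{S_22 ≥ j+1}.
By reflection, #{M_22 ≥ 12} = #{S_22 ≥ 12} + #{S_22 ≥ 13} = 35443 + 9109 = 44552.
#{M_22 ≥ 13} = #{S_22 ≥ 13} + #{S_22 ≥ 14} = 9109 + 9109 = 18218.
#{M_22 = 12} = 44552 - 18218 = 26334.
P(M_22 = 12) = 26334/4194304 = 13167/2097152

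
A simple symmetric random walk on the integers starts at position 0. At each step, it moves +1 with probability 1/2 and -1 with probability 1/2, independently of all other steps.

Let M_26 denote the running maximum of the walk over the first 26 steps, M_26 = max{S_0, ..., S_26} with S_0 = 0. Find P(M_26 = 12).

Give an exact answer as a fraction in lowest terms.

Answer: 82225/8388608

Derivation:
Let M_26 = max(S_0,...,S_26). Use the reflection principle: for j ≥ 1, #{paths with M_26 ≥ j} = #{S_26 ≥ j} + #{S_26 ≥ j+1}.
By reflection, #{M_26 ≥ 12} = #{S_26 ≥ 12} + #{S_26 ≥ 13} = 971712 + 313912 = 1285624.
#{M_26 ≥ 13} = #{S_26 ≥ 13} + #{S_26 ≥ 14} = 313912 + 313912 = 627824.
#{M_26 = 12} = 1285624 - 627824 = 657800.
P(M_26 = 12) = 657800/67108864 = 82225/8388608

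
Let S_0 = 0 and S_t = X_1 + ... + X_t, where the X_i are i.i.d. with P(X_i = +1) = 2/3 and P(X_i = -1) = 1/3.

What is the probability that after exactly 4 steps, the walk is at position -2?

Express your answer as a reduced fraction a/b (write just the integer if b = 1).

Answer: 8/81

Derivation:
To reach position -2 after 4 steps: need 1 step of +1 and 3 steps of -1.
Number of such sequences: C(4,1) = 4
Each has probability (2/3)^1 · (1/3)^3 = 2/81
P = 4 · 2/81 = 8/81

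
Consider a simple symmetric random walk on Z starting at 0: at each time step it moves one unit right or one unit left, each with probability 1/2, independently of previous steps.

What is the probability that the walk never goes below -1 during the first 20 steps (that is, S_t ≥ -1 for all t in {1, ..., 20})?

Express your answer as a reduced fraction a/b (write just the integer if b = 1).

Answer: 88179/262144

Derivation:
Let f(t,s) = #length-t paths at position s with S_1..S_t all ≥ -1.
f(t,s) = f(t-1,s-1) + f(t-1,s+1) for s ≥ -1; f(t,s) = 0 for s < -1.
t=0: f(0,0)=1
t=1: f(1,-1)=1 f(1,1)=1
t=2: f(2,0)=2 f(2,2)=1
t=3: f(3,-1)=2 f(3,1)=3 f(3,3)=1
t=4: f(4,0)=5 f(4,2)=4 f(4,4)=1
t=5: f(5,-1)=5 f(5,1)=9 f(5,3)=5 f(5,5)=1
t=6: f(6,0)=14 f(6,2)=14 f(6,4)=6 f(6,6)=1
t=7: f(7,-1)=14 f(7,1)=28 f(7,3)=20 f(7,5)=7 f(7,7)=1
t=8: f(8,0)=42 f(8,2)=48 f(8,4)=27 f(8,6)=8 f(8,8)=1
t=9: f(9,-1)=42 f(9,1)=90 f(9,3)=75 f(9,5)=35 f(9,7)=9 f(9,9)=1
t=10: f(10,0)=132 f(10,2)=165 f(10,4)=110 f(10,6)=44 f(10,8)=10 f(10,10)=1
t=11: f(11,-1)=132 f(11,1)=297 f(11,3)=275 f(11,5)=154 f(11,7)=54 f(11,9)=11 f(11,11)=1
t=12: f(12,0)=429 f(12,2)=572 f(12,4)=429 f(12,6)=208 f(12,8)=65 f(12,10)=12 f(12,12)=1
t=13: f(13,-1)=429 f(13,1)=1001 f(13,3)=1001 f(13,5)=637 f(13,7)=273 f(13,9)=77 f(13,11)=13 f(13,13)=1
t=14: f(14,0)=1430 f(14,2)=2002 f(14,4)=1638 f(14,6)=910 f(14,8)=350 f(14,10)=90 f(14,12)=14 f(14,14)=1
t=15: f(15,-1)=1430 f(15,1)=3432 f(15,3)=3640 f(15,5)=2548 f(15,7)=1260 f(15,9)=440 f(15,11)=104 f(15,13)=15 f(15,15)=1
t=16: f(16,0)=4862 f(16,2)=7072 f(16,4)=6188 f(16,6)=3808 f(16,8)=1700 f(16,10)=544 f(16,12)=119 f(16,14)=16 f(16,16)=1
t=17: f(17,-1)=4862 f(17,1)=11934 f(17,3)=13260 f(17,5)=9996 f(17,7)=5508 f(17,9)=2244 f(17,11)=663 f(17,13)=135 f(17,15)=17 f(17,17)=1
t=18: f(18,0)=16796 f(18,2)=25194 f(18,4)=23256 f(18,6)=15504 f(18,8)=7752 f(18,10)=2907 f(18,12)=798 f(18,14)=152 f(18,16)=18 f(18,18)=1
t=19: f(19,-1)=16796 f(19,1)=41990 f(19,3)=48450 f(19,5)=38760 f(19,7)=23256 f(19,9)=10659 f(19,11)=3705 f(19,13)=950 f(19,15)=170 f(19,17)=19 f(19,19)=1
t=20: f(20,0)=58786 f(20,2)=90440 f(20,4)=87210 f(20,6)=62016 f(20,8)=33915 f(20,10)=14364 f(20,12)=4655 f(20,14)=1120 f(20,16)=189 f(20,18)=20 f(20,20)=1
Σ_s f(20,s) = 352716
P = 352716/1048576 = 88179/262144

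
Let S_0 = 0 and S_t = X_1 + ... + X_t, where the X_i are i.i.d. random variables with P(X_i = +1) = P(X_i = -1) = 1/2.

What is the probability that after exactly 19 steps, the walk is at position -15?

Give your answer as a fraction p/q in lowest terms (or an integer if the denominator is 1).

To reach position -15 after 19 steps: need 2 steps of +1 and 17 of -1.
Favorable paths: C(19,2) = 171
Total paths: 2^19 = 524288
P = 171/524288 = 171/524288

Answer: 171/524288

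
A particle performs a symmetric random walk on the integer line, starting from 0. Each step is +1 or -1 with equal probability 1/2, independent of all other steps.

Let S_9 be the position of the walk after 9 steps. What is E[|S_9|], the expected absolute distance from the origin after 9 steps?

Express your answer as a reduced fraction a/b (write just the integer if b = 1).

S_9 takes values m ≡ 1 (mod 2) with |m| ≤ 9; P(S_9=m) = C(9,(9+m)/2)/2^9.
Total paths: 2^9 = 512
Distribution: P(S=-9)=1/512, P(S=-7)=9/512, P(S=-5)=36/512, P(S=-3)=84/512, P(S=-1)=126/512, P(S=1)=126/512, P(S=3)=84/512, P(S=5)=36/512, P(S=7)=9/512, P(S=9)=1/512
E[|S_9|] = Σ_m |m|·P(S_9=m) = 1260/512 = 315/128

Answer: 315/128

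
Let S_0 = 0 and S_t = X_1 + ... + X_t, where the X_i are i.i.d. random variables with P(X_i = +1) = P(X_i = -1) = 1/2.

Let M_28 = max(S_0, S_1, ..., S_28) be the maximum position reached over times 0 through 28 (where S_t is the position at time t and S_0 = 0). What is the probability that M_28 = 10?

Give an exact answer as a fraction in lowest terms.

Let M_28 = max(S_0,...,S_28). Use the reflection principle: for j ≥ 1, #{paths with M_28 ≥ j} = #{S_28 ≥ j} + #{S_28 ≥ j+1}.
By reflection, #{M_28 ≥ 10} = #{S_28 ≥ 10} + #{S_28 ≥ 11} = 11698223 + 4791323 = 16489546.
#{M_28 ≥ 11} = #{S_28 ≥ 11} + #{S_28 ≥ 12} = 4791323 + 4791323 = 9582646.
#{M_28 = 10} = 16489546 - 9582646 = 6906900.
P(M_28 = 10) = 6906900/268435456 = 1726725/67108864

Answer: 1726725/67108864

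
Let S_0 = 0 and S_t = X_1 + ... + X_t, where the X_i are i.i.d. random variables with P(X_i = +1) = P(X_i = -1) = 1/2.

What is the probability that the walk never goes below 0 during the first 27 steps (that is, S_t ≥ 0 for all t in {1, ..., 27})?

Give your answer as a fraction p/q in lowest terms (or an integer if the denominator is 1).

Answer: 5014575/33554432

Derivation:
Let f(t,s) = #length-t paths at position s with S_1..S_t all ≥ 0.
f(t,s) = f(t-1,s-1) + f(t-1,s+1) for s ≥ 0; f(t,s) = 0 for s < 0.
t=0: f(0,0)=1
t=1: f(1,1)=1
t=2: f(2,0)=1 f(2,2)=1
t=3: f(3,1)=2 f(3,3)=1
t=4: f(4,0)=2 f(4,2)=3 f(4,4)=1
t=5: f(5,1)=5 f(5,3)=4 f(5,5)=1
t=6: f(6,0)=5 f(6,2)=9 f(6,4)=5 f(6,6)=1
t=7: f(7,1)=14 f(7,3)=14 f(7,5)=6 f(7,7)=1
t=8: f(8,0)=14 f(8,2)=28 f(8,4)=20 f(8,6)=7 f(8,8)=1
t=9: f(9,1)=42 f(9,3)=48 f(9,5)=27 f(9,7)=8 f(9,9)=1
t=10: f(10,0)=42 f(10,2)=90 f(10,4)=75 f(10,6)=35 f(10,8)=9 f(10,10)=1
t=11: f(11,1)=132 f(11,3)=165 f(11,5)=110 f(11,7)=44 f(11,9)=10 f(11,11)=1
t=12: f(12,0)=132 f(12,2)=297 f(12,4)=275 f(12,6)=154 f(12,8)=54 f(12,10)=11 f(12,12)=1
t=13: f(13,1)=429 f(13,3)=572 f(13,5)=429 f(13,7)=208 f(13,9)=65 f(13,11)=12 f(13,13)=1
t=14: f(14,0)=429 f(14,2)=1001 f(14,4)=1001 f(14,6)=637 f(14,8)=273 f(14,10)=77 f(14,12)=13 f(14,14)=1
t=15: f(15,1)=1430 f(15,3)=2002 f(15,5)=1638 f(15,7)=910 f(15,9)=350 f(15,11)=90 f(15,13)=14 f(15,15)=1
t=16: f(16,0)=1430 f(16,2)=3432 f(16,4)=3640 f(16,6)=2548 f(16,8)=1260 f(16,10)=440 f(16,12)=104 f(16,14)=15 f(16,16)=1
t=17: f(17,1)=4862 f(17,3)=7072 f(17,5)=6188 f(17,7)=3808 f(17,9)=1700 f(17,11)=544 f(17,13)=119 f(17,15)=16 f(17,17)=1
t=18: f(18,0)=4862 f(18,2)=11934 f(18,4)=13260 f(18,6)=9996 f(18,8)=5508 f(18,10)=2244 f(18,12)=663 f(18,14)=135 f(18,16)=17 f(18,18)=1
t=19: f(19,1)=16796 f(19,3)=25194 f(19,5)=23256 f(19,7)=15504 f(19,9)=7752 f(19,11)=2907 f(19,13)=798 f(19,15)=152 f(19,17)=18 f(19,19)=1
t=20: f(20,0)=16796 f(20,2)=41990 f(20,4)=48450 f(20,6)=38760 f(20,8)=23256 f(20,10)=10659 f(20,12)=3705 f(20,14)=950 f(20,16)=170 f(20,18)=19 f(20,20)=1
t=21: f(21,1)=58786 f(21,3)=90440 f(21,5)=87210 f(21,7)=62016 f(21,9)=33915 f(21,11)=14364 f(21,13)=4655 f(21,15)=1120 f(21,17)=189 f(21,19)=20 f(21,21)=1
t=22: f(22,0)=58786 f(22,2)=149226 f(22,4)=177650 f(22,6)=149226 f(22,8)=95931 f(22,10)=48279 f(22,12)=19019 f(22,14)=5775 f(22,16)=1309 f(22,18)=209 f(22,20)=21 f(22,22)=1
t=23: f(23,1)=208012 f(23,3)=326876 f(23,5)=326876 f(23,7)=245157 f(23,9)=144210 f(23,11)=67298 f(23,13)=24794 f(23,15)=7084 f(23,17)=1518 f(23,19)=230 f(23,21)=22 f(23,23)=1
t=24: f(24,0)=208012 f(24,2)=534888 f(24,4)=653752 f(24,6)=572033 f(24,8)=389367 f(24,10)=211508 f(24,12)=92092 f(24,14)=31878 f(24,16)=8602 f(24,18)=1748 f(24,20)=252 f(24,22)=23 f(24,24)=1
t=25: f(25,1)=742900 f(25,3)=1188640 f(25,5)=1225785 f(25,7)=961400 f(25,9)=600875 f(25,11)=303600 f(25,13)=123970 f(25,15)=40480 f(25,17)=10350 f(25,19)=2000 f(25,21)=275 f(25,23)=24 f(25,25)=1
t=26: f(26,0)=742900 f(26,2)=1931540 f(26,4)=2414425 f(26,6)=2187185 f(26,8)=1562275 f(26,10)=904475 f(26,12)=427570 f(26,14)=164450 f(26,16)=50830 f(26,18)=12350 f(26,20)=2275 f(26,22)=299 f(26,24)=25 f(26,26)=1
t=27: f(27,1)=2674440 f(27,3)=4345965 f(27,5)=4601610 f(27,7)=3749460 f(27,9)=2466750 f(27,11)=1332045 f(27,13)=592020 f(27,15)=215280 f(27,17)=63180 f(27,19)=14625 f(27,21)=2574 f(27,23)=324 f(27,25)=26 f(27,27)=1
Σ_s f(27,s) = 20058300
P = 20058300/134217728 = 5014575/33554432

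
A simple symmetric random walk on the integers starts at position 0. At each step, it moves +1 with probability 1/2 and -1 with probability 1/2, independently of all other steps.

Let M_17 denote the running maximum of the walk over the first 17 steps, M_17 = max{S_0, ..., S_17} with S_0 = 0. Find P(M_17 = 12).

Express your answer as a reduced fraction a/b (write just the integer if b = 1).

Let M_17 = max(S_0,...,S_17). Use the reflection principle: for j ≥ 1, #{paths with M_17 ≥ j} = #{S_17 ≥ j} + #{S_17 ≥ j+1}.
By reflection, #{M_17 ≥ 12} = #{S_17 ≥ 12} + #{S_17 ≥ 13} = 154 + 154 = 308.
#{M_17 ≥ 13} = #{S_17 ≥ 13} + #{S_17 ≥ 14} = 154 + 18 = 172.
#{M_17 = 12} = 308 - 172 = 136.
P(M_17 = 12) = 136/131072 = 17/16384

Answer: 17/16384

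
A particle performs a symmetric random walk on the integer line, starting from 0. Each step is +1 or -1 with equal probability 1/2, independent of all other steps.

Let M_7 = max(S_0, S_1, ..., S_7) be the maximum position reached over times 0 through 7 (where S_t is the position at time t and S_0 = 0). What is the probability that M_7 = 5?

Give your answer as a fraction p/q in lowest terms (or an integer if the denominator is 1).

Let M_7 = max(S_0,...,S_7). Use the reflection principle: for j ≥ 1, #{paths with M_7 ≥ j} = #{S_7 ≥ j} + #{S_7 ≥ j+1}.
By reflection, #{M_7 ≥ 5} = #{S_7 ≥ 5} + #{S_7 ≥ 6} = 8 + 1 = 9.
#{M_7 ≥ 6} = #{S_7 ≥ 6} + #{S_7 ≥ 7} = 1 + 1 = 2.
#{M_7 = 5} = 9 - 2 = 7.
P(M_7 = 5) = 7/128 = 7/128

Answer: 7/128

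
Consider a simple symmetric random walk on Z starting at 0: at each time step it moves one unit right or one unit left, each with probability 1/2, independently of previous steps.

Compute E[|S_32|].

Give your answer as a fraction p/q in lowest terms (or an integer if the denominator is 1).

Answer: 300540195/67108864

Derivation:
S_32 takes values m ≡ 0 (mod 2) with |m| ≤ 32; P(S_32=m) = C(32,(32+m)/2)/2^32.
Total paths: 2^32 = 4294967296
Distribution: P(S=-32)=1/4294967296, P(S=-30)=32/4294967296, P(S=-28)=496/4294967296, P(S=-26)=4960/4294967296, P(S=-24)=35960/4294967296, P(S=-22)=201376/4294967296, P(S=-20)=906192/4294967296, P(S=-18)=3365856/4294967296, P(S=-16)=10518300/4294967296, P(S=-14)=28048800/4294967296, P(S=-12)=64512240/4294967296, P(S=-10)=129024480/4294967296, P(S=-8)=225792840/4294967296, P(S=-6)=347373600/4294967296, P(S=-4)=471435600/4294967296, P(S=-2)=565722720/4294967296, P(S=0)=601080390/4294967296, P(S=2)=565722720/4294967296, P(S=4)=471435600/4294967296, P(S=6)=347373600/4294967296, P(S=8)=225792840/4294967296, P(S=10)=129024480/4294967296, P(S=12)=64512240/4294967296, P(S=14)=28048800/4294967296, P(S=16)=10518300/4294967296, P(S=18)=3365856/4294967296, P(S=20)=906192/4294967296, P(S=22)=201376/4294967296, P(S=24)=35960/4294967296, P(S=26)=4960/4294967296, P(S=28)=496/4294967296, P(S=30)=32/4294967296, P(S=32)=1/4294967296
E[|S_32|] = Σ_m |m|·P(S_32=m) = 19234572480/4294967296 = 300540195/67108864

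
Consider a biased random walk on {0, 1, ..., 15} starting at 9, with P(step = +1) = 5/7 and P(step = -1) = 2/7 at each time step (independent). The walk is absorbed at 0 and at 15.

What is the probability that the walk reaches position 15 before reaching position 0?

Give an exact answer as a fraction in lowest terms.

Biased walk: p = 5/7, q = 2/7, r = q/p = 2/5
Gambler's ruin: P(hit 15 before 0 | start at 9) = (1 - r^a)/(1 - r^N)
r^9 = 512/1953125; r^15 = 32768/30517578125
P = (1 - 512/1953125) / (1 - 32768/30517578125) = 1952613/1953125 / 30517545357/30517578125 = 260765625/260833721

Answer: 260765625/260833721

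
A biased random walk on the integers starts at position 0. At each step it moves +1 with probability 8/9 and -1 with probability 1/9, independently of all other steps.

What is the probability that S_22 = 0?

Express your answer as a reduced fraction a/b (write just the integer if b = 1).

To be at 0 after 22 steps: need exactly 11 steps of +1 and 11 of -1.
Number of such sequences: C(22,11) = 705432
Each has probability (8/9)^11 · (1/9)^11 = 8589934592/984770902183611232881
P = 705432 · 8589934592/984770902183611232881 = 2019871579701248/328256967394537077627

Answer: 2019871579701248/328256967394537077627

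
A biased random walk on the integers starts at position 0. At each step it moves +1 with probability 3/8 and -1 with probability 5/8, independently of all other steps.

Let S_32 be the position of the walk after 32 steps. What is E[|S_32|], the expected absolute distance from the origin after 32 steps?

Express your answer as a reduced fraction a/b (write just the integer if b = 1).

S_32 takes values m ≡ 0 (mod 2) with |m| ≤ 32; P(S_32=m) = C(32,(32+m)/2) · (3/8)^((32+m)/2) · (5/8)^((32-m)/2).
Distribution: P(S=-32)=23283064365386962890625/79228162514264337593543950336, P(S=-30)=13969838619232177734375/2475880078570760549798248448, P(S=-28)=259838998317718505859375/4951760157141521099596496896, P(S=-26)=779516994953155517578125/2475880078570760549798248448, P(S=-24)=13563595712184906005859375/9903520314283042199192993792, P(S=-22)=11393420398235321044921875/2475880078570760549798248448, P(S=-20)=61524470150470733642578125/4951760157141521099596496896, P(S=-18)=68555838167667388916015625/2475880078570760549798248448, P(S=-16)=1028337572515010833740234375/19807040628566084398385987584, P(S=-14)=205667514503002166748046875/2475880078570760549798248448, P(S=-12)=567642340028285980224609375/4951760157141521099596496896, P(S=-10)=340585404016971588134765625/2475880078570760549798248448, P(S=-8)=1430458696871280670166015625/9903520314283042199192993792, P(S=-6)=330105853124141693115234375/2475880078570760549798248448, P(S=-4)=537600960802173614501953125/4951760157141521099596496896, P(S=-2)=193536345888782501220703125/2475880078570760549798248448, P(S=0)=1974070728065581512451171875/39614081257132168796771975168, P(S=2)=69673084519961700439453125/2475880078570760549798248448, P(S=4)=69673084519961700439453125/4951760157141521099596496896, P(S=6)=15401418683359954833984375/2475880078570760549798248448, P(S=8)=24026213146041529541015625/9903520314283042199192993792, P(S=10)=2059389698232131103515625/2475880078570760549798248448, P(S=12)=1235633818939278662109375/4951760157141521099596496896, P(S=14)=161169628557297216796875/2475880078570760549798248448, P(S=16)=290105331403134990234375/19807040628566084398385987584, P(S=18)=6962527953675239765625/2475880078570760549798248448, P(S=20)=2249432108110462078125/4951760157141521099596496896, P(S=22)=149962140540697471875/2475880078570760549798248448, P(S=24)=64269488803156059375/9903520314283042199192993792, P(S=26)=1329713561444608125/2475880078570760549798248448, P(S=28)=159565627373352975/4951760157141521099596496896, P(S=30)=3088366981419735/2475880078570760549798248448, P(S=32)=1853020188851841/79228162514264337593543950336
E[|S_32|] = Σ_m |m|·P(S_32=m) = 10353669417622944586695678083/1237940039285380274899124224

Answer: 10353669417622944586695678083/1237940039285380274899124224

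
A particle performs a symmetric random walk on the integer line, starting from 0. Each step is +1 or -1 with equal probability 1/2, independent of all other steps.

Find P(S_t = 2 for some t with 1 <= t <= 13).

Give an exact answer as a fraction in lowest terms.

Answer: 595/1024

Derivation:
Count via complement. Let g(t,s) = #length-t paths at position s with S_1..S_t all ≠ 2.
g(t,s) = g(t-1,s-1) + g(t-1,s+1) for s ≠ 2; g(t,2) = 0.
t=0: g(0,0)=1
t=1: g(1,-1)=1 g(1,1)=1
t=2: g(2,-2)=1 g(2,0)=2
t=3: g(3,-3)=1 g(3,-1)=3 g(3,1)=2
t=4: g(4,-4)=1 g(4,-2)=4 g(4,0)=5
t=5: g(5,-5)=1 g(5,-3)=5 g(5,-1)=9 g(5,1)=5
t=6: g(6,-6)=1 g(6,-4)=6 g(6,-2)=14 g(6,0)=14
t=7: g(7,-7)=1 g(7,-5)=7 g(7,-3)=20 g(7,-1)=28 g(7,1)=14
t=8: g(8,-8)=1 g(8,-6)=8 g(8,-4)=27 g(8,-2)=48 g(8,0)=42
t=9: g(9,-9)=1 g(9,-7)=9 g(9,-5)=35 g(9,-3)=75 g(9,-1)=90 g(9,1)=42
t=10: g(10,-10)=1 g(10,-8)=10 g(10,-6)=44 g(10,-4)=110 g(10,-2)=165 g(10,0)=132
t=11: g(11,-11)=1 g(11,-9)=11 g(11,-7)=54 g(11,-5)=154 g(11,-3)=275 g(11,-1)=297 g(11,1)=132
t=12: g(12,-12)=1 g(12,-10)=12 g(12,-8)=65 g(12,-6)=208 g(12,-4)=429 g(12,-2)=572 g(12,0)=429
t=13: g(13,-13)=1 g(13,-11)=13 g(13,-9)=77 g(13,-7)=273 g(13,-5)=637 g(13,-3)=1001 g(13,-1)=1001 g(13,1)=429
Paths never hitting 2: Σ_s g(13,s) = 3432
Paths hitting 2: 2^13 - 3432 = 4760
P = 4760/8192 = 595/1024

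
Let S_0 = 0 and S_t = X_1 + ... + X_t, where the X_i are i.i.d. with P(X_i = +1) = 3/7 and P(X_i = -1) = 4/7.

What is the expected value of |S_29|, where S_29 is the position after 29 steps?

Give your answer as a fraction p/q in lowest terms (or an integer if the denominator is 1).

S_29 takes values m ≡ 1 (mod 2) with |m| ≤ 29; P(S_29=m) = C(29,(29+m)/2) · (3/7)^((29+m)/2) · (4/7)^((29-m)/2).
Distribution: P(S=-29)=288230376151711744/3219905755813179726837607, P(S=-27)=6269010681299730432/3219905755813179726837607, P(S=-25)=9403516021949595648/459986536544739960976801, P(S=-23)=63473733148159770624/459986536544739960976801, P(S=-21)=309434449097278881792/459986536544739960976801, P(S=-19)=1160379184114795806720/459986536544739960976801, P(S=-17)=3481137552344387420160/459986536544739960976801, P(S=-15)=60049622777940682997760/3219905755813179726837607, P(S=-13)=123852346979502658682880/3219905755813179726837607, P(S=-11)=30963086744875664670720/459986536544739960976801, P(S=-9)=46444630117313497006080/459986536544739960976801, P(S=-7)=60166907197428848394240/459986536544739960976801, P(S=-5)=67687770597107454443520/459986536544739960976801, P(S=-3)=66386082701009234165760/459986536544739960976801, P(S=-1)=398316496206055404994560/3219905755813179726837607, P(S=1)=298737372154541553745920/3219905755813179726837607, P(S=3)=28006628639488270663680/459986536544739960976801, P(S=5)=16062625249118272880640/459986536544739960976801, P(S=7)=8031312624559136440320/459986536544739960976801, P(S=9)=3487280481716467138560/459986536544739960976801, P(S=11)=1307730180643675176960/459986536544739960976801, P(S=13)=2942392906448269148160/3219905755813179726837607, P(S=15)=802470792667709767680/3219905755813179726837607, P(S=17)=26167525847860101120/459986536544739960976801, P(S=19)=4906411096473768960/459986536544739960976801, P(S=21)=735961664471065344/459986536544739960976801, P(S=23)=84918653592815232/459986536544739960976801, P(S=25)=7076554466067936/459986536544739960976801, P(S=27)=2653707924775476/3219905755813179726837607, P(S=29)=68630377364883/3219905755813179726837607
E[|S_29|] = Σ_m |m|·P(S_29=m) = 2539136936655332571317861/459986536544739960976801

Answer: 2539136936655332571317861/459986536544739960976801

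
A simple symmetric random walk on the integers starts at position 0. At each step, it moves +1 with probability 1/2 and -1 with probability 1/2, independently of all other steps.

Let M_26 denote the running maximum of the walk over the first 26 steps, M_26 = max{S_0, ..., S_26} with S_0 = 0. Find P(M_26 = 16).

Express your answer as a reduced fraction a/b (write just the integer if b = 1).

Answer: 16445/16777216

Derivation:
Let M_26 = max(S_0,...,S_26). Use the reflection principle: for j ≥ 1, #{paths with M_26 ≥ j} = #{S_26 ≥ j} + #{S_26 ≥ j+1}.
By reflection, #{M_26 ≥ 16} = #{S_26 ≥ 16} + #{S_26 ≥ 17} = 83682 + 17902 = 101584.
#{M_26 ≥ 17} = #{S_26 ≥ 17} + #{S_26 ≥ 18} = 17902 + 17902 = 35804.
#{M_26 = 16} = 101584 - 35804 = 65780.
P(M_26 = 16) = 65780/67108864 = 16445/16777216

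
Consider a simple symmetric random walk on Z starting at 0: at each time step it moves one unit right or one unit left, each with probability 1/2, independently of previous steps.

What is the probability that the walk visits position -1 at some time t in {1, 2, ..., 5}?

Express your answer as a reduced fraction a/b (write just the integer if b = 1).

Count via complement. Let g(t,s) = #length-t paths at position s with S_1..S_t all ≠ -1.
g(t,s) = g(t-1,s-1) + g(t-1,s+1) for s ≠ -1; g(t,-1) = 0.
t=0: g(0,0)=1
t=1: g(1,1)=1
t=2: g(2,0)=1 g(2,2)=1
t=3: g(3,1)=2 g(3,3)=1
t=4: g(4,0)=2 g(4,2)=3 g(4,4)=1
t=5: g(5,1)=5 g(5,3)=4 g(5,5)=1
Paths never hitting -1: Σ_s g(5,s) = 10
Paths hitting -1: 2^5 - 10 = 22
P = 22/32 = 11/16

Answer: 11/16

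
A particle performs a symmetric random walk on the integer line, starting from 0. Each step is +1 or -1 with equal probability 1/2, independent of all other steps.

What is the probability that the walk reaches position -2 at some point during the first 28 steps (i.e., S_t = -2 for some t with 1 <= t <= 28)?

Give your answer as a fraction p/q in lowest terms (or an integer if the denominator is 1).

Answer: 23859587/33554432

Derivation:
Count via complement. Let g(t,s) = #length-t paths at position s with S_1..S_t all ≠ -2.
g(t,s) = g(t-1,s-1) + g(t-1,s+1) for s ≠ -2; g(t,-2) = 0.
t=0: g(0,0)=1
t=1: g(1,-1)=1 g(1,1)=1
t=2: g(2,0)=2 g(2,2)=1
t=3: g(3,-1)=2 g(3,1)=3 g(3,3)=1
t=4: g(4,0)=5 g(4,2)=4 g(4,4)=1
t=5: g(5,-1)=5 g(5,1)=9 g(5,3)=5 g(5,5)=1
t=6: g(6,0)=14 g(6,2)=14 g(6,4)=6 g(6,6)=1
t=7: g(7,-1)=14 g(7,1)=28 g(7,3)=20 g(7,5)=7 g(7,7)=1
t=8: g(8,0)=42 g(8,2)=48 g(8,4)=27 g(8,6)=8 g(8,8)=1
t=9: g(9,-1)=42 g(9,1)=90 g(9,3)=75 g(9,5)=35 g(9,7)=9 g(9,9)=1
t=10: g(10,0)=132 g(10,2)=165 g(10,4)=110 g(10,6)=44 g(10,8)=10 g(10,10)=1
t=11: g(11,-1)=132 g(11,1)=297 g(11,3)=275 g(11,5)=154 g(11,7)=54 g(11,9)=11 g(11,11)=1
t=12: g(12,0)=429 g(12,2)=572 g(12,4)=429 g(12,6)=208 g(12,8)=65 g(12,10)=12 g(12,12)=1
t=13: g(13,-1)=429 g(13,1)=1001 g(13,3)=1001 g(13,5)=637 g(13,7)=273 g(13,9)=77 g(13,11)=13 g(13,13)=1
t=14: g(14,0)=1430 g(14,2)=2002 g(14,4)=1638 g(14,6)=910 g(14,8)=350 g(14,10)=90 g(14,12)=14 g(14,14)=1
t=15: g(15,-1)=1430 g(15,1)=3432 g(15,3)=3640 g(15,5)=2548 g(15,7)=1260 g(15,9)=440 g(15,11)=104 g(15,13)=15 g(15,15)=1
t=16: g(16,0)=4862 g(16,2)=7072 g(16,4)=6188 g(16,6)=3808 g(16,8)=1700 g(16,10)=544 g(16,12)=119 g(16,14)=16 g(16,16)=1
t=17: g(17,-1)=4862 g(17,1)=11934 g(17,3)=13260 g(17,5)=9996 g(17,7)=5508 g(17,9)=2244 g(17,11)=663 g(17,13)=135 g(17,15)=17 g(17,17)=1
t=18: g(18,0)=16796 g(18,2)=25194 g(18,4)=23256 g(18,6)=15504 g(18,8)=7752 g(18,10)=2907 g(18,12)=798 g(18,14)=152 g(18,16)=18 g(18,18)=1
t=19: g(19,-1)=16796 g(19,1)=41990 g(19,3)=48450 g(19,5)=38760 g(19,7)=23256 g(19,9)=10659 g(19,11)=3705 g(19,13)=950 g(19,15)=170 g(19,17)=19 g(19,19)=1
t=20: g(20,0)=58786 g(20,2)=90440 g(20,4)=87210 g(20,6)=62016 g(20,8)=33915 g(20,10)=14364 g(20,12)=4655 g(20,14)=1120 g(20,16)=189 g(20,18)=20 g(20,20)=1
t=21: g(21,-1)=58786 g(21,1)=149226 g(21,3)=177650 g(21,5)=149226 g(21,7)=95931 g(21,9)=48279 g(21,11)=19019 g(21,13)=5775 g(21,15)=1309 g(21,17)=209 g(21,19)=21 g(21,21)=1
t=22: g(22,0)=208012 g(22,2)=326876 g(22,4)=326876 g(22,6)=245157 g(22,8)=144210 g(22,10)=67298 g(22,12)=24794 g(22,14)=7084 g(22,16)=1518 g(22,18)=230 g(22,20)=22 g(22,22)=1
t=23: g(23,-1)=208012 g(23,1)=534888 g(23,3)=653752 g(23,5)=572033 g(23,7)=389367 g(23,9)=211508 g(23,11)=92092 g(23,13)=31878 g(23,15)=8602 g(23,17)=1748 g(23,19)=252 g(23,21)=23 g(23,23)=1
t=24: g(24,0)=742900 g(24,2)=1188640 g(24,4)=1225785 g(24,6)=961400 g(24,8)=600875 g(24,10)=303600 g(24,12)=123970 g(24,14)=40480 g(24,16)=10350 g(24,18)=2000 g(24,20)=275 g(24,22)=24 g(24,24)=1
t=25: g(25,-1)=742900 g(25,1)=1931540 g(25,3)=2414425 g(25,5)=2187185 g(25,7)=1562275 g(25,9)=904475 g(25,11)=427570 g(25,13)=164450 g(25,15)=50830 g(25,17)=12350 g(25,19)=2275 g(25,21)=299 g(25,23)=25 g(25,25)=1
t=26: g(26,0)=2674440 g(26,2)=4345965 g(26,4)=4601610 g(26,6)=3749460 g(26,8)=2466750 g(26,10)=1332045 g(26,12)=592020 g(26,14)=215280 g(26,16)=63180 g(26,18)=14625 g(26,20)=2574 g(26,22)=324 g(26,24)=26 g(26,26)=1
t=27: g(27,-1)=2674440 g(27,1)=7020405 g(27,3)=8947575 g(27,5)=8351070 g(27,7)=6216210 g(27,9)=3798795 g(27,11)=1924065 g(27,13)=807300 g(27,15)=278460 g(27,17)=77805 g(27,19)=17199 g(27,21)=2898 g(27,23)=350 g(27,25)=27 g(27,27)=1
t=28: g(28,0)=9694845 g(28,2)=15967980 g(28,4)=17298645 g(28,6)=14567280 g(28,8)=10015005 g(28,10)=5722860 g(28,12)=2731365 g(28,14)=1085760 g(28,16)=356265 g(28,18)=95004 g(28,20)=20097 g(28,22)=3248 g(28,24)=377 g(28,26)=28 g(28,28)=1
Paths never hitting -2: Σ_s g(28,s) = 77558760
Paths hitting -2: 2^28 - 77558760 = 190876696
P = 190876696/268435456 = 23859587/33554432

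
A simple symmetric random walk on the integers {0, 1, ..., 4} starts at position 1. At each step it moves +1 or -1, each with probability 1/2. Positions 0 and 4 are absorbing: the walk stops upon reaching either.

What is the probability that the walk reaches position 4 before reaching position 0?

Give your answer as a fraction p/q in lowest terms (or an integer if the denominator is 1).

Answer: 1/4

Derivation:
Symmetric walk (p = 1/2): the harmonic-function argument gives P(hit 4 before 0 | start at 1) = a/N.
P = 1/4 = 1/4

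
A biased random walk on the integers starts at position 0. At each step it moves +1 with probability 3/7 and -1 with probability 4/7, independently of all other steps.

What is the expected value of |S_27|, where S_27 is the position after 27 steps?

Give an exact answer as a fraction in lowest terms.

Answer: 7042362938621361937701/1341068619663964900807

Derivation:
S_27 takes values m ≡ 1 (mod 2) with |m| ≤ 27; P(S_27=m) = C(27,(27+m)/2) · (3/7)^((27+m)/2) · (4/7)^((27-m)/2).
Distribution: P(S=-27)=18014398509481984/65712362363534280139543, P(S=-25)=364791569817010176/65712362363534280139543, P(S=-23)=3556717805715849216/65712362363534280139543, P(S=-21)=22229486285724057600/65712362363534280139543, P(S=-19)=100032688285758259200/65712362363534280139543, P(S=-17)=345112774585865994240/65712362363534280139543, P(S=-15)=949060130111131484160/65712362363534280139543, P(S=-13)=2135385292750045839360/65712362363534280139543, P(S=-11)=4003847423906335948800/65712362363534280139543, P(S=-9)=6339425087851698585600/65712362363534280139543, P(S=-7)=8558223868599793090560/65712362363534280139543, P(S=-5)=9919759484058851082240/65712362363534280139543, P(S=-3)=9919759484058851082240/65712362363534280139543, P(S=-1)=8584407245820159590400/65712362363534280139543, P(S=1)=6438305434365119692800/65712362363534280139543, P(S=3)=4184898532337327800320/65712362363534280139543, P(S=5)=2354005424439746887680/65712362363534280139543, P(S=7)=1142384985389877166080/65712362363534280139543, P(S=9)=475993743912448819200/65712362363534280139543, P(S=11)=169103040600475238400/65712362363534280139543, P(S=13)=50730912180142571520/65712362363534280139543, P(S=15)=12682728045035642880/65712362363534280139543, P(S=17)=2594194372848199680/65712362363534280139543, P(S=19)=422966473833945600/65712362363534280139543, P(S=21)=52870809229243200/65712362363534280139543, P(S=23)=4758372830631888/65712362363534280139543, P(S=25)=274521509459532/65712362363534280139543, P(S=27)=7625597484987/65712362363534280139543
E[|S_27|] = Σ_m |m|·P(S_27=m) = 7042362938621361937701/1341068619663964900807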